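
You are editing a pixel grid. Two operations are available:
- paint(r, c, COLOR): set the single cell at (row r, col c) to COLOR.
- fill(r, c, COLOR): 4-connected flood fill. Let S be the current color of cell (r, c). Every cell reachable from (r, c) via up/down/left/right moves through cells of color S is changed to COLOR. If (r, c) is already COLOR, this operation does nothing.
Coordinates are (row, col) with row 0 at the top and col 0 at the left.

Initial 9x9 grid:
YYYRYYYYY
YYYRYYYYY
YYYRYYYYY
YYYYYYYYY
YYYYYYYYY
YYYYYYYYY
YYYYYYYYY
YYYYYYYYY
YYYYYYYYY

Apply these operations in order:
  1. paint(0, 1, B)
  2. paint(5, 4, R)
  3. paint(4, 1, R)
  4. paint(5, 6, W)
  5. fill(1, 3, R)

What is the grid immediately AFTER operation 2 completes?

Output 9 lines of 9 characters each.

Answer: YBYRYYYYY
YYYRYYYYY
YYYRYYYYY
YYYYYYYYY
YYYYYYYYY
YYYYRYYYY
YYYYYYYYY
YYYYYYYYY
YYYYYYYYY

Derivation:
After op 1 paint(0,1,B):
YBYRYYYYY
YYYRYYYYY
YYYRYYYYY
YYYYYYYYY
YYYYYYYYY
YYYYYYYYY
YYYYYYYYY
YYYYYYYYY
YYYYYYYYY
After op 2 paint(5,4,R):
YBYRYYYYY
YYYRYYYYY
YYYRYYYYY
YYYYYYYYY
YYYYYYYYY
YYYYRYYYY
YYYYYYYYY
YYYYYYYYY
YYYYYYYYY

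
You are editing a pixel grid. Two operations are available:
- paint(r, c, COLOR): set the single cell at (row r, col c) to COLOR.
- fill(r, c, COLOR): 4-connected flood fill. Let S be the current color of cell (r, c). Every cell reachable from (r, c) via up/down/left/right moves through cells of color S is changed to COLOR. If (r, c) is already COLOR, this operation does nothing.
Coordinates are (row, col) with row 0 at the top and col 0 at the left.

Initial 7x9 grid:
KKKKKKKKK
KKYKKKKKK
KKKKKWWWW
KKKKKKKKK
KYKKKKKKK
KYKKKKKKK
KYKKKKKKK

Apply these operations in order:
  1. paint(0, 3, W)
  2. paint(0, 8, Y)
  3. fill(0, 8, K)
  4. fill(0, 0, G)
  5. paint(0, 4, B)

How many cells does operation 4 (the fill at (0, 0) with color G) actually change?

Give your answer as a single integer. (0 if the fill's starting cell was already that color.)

After op 1 paint(0,3,W):
KKKWKKKKK
KKYKKKKKK
KKKKKWWWW
KKKKKKKKK
KYKKKKKKK
KYKKKKKKK
KYKKKKKKK
After op 2 paint(0,8,Y):
KKKWKKKKY
KKYKKKKKK
KKKKKWWWW
KKKKKKKKK
KYKKKKKKK
KYKKKKKKK
KYKKKKKKK
After op 3 fill(0,8,K) [1 cells changed]:
KKKWKKKKK
KKYKKKKKK
KKKKKWWWW
KKKKKKKKK
KYKKKKKKK
KYKKKKKKK
KYKKKKKKK
After op 4 fill(0,0,G) [54 cells changed]:
GGGWGGGGG
GGYGGGGGG
GGGGGWWWW
GGGGGGGGG
GYGGGGGGG
GYGGGGGGG
GYGGGGGGG

Answer: 54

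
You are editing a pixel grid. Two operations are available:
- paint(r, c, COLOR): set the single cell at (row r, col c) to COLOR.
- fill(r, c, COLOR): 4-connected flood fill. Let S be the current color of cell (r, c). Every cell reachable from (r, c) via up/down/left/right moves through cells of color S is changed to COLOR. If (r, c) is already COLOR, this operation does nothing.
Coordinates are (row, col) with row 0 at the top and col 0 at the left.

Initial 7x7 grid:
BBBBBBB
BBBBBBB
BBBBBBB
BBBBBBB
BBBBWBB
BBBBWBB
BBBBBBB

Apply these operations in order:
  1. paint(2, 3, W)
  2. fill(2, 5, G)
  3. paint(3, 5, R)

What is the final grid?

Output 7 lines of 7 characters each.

Answer: GGGGGGG
GGGGGGG
GGGWGGG
GGGGGRG
GGGGWGG
GGGGWGG
GGGGGGG

Derivation:
After op 1 paint(2,3,W):
BBBBBBB
BBBBBBB
BBBWBBB
BBBBBBB
BBBBWBB
BBBBWBB
BBBBBBB
After op 2 fill(2,5,G) [46 cells changed]:
GGGGGGG
GGGGGGG
GGGWGGG
GGGGGGG
GGGGWGG
GGGGWGG
GGGGGGG
After op 3 paint(3,5,R):
GGGGGGG
GGGGGGG
GGGWGGG
GGGGGRG
GGGGWGG
GGGGWGG
GGGGGGG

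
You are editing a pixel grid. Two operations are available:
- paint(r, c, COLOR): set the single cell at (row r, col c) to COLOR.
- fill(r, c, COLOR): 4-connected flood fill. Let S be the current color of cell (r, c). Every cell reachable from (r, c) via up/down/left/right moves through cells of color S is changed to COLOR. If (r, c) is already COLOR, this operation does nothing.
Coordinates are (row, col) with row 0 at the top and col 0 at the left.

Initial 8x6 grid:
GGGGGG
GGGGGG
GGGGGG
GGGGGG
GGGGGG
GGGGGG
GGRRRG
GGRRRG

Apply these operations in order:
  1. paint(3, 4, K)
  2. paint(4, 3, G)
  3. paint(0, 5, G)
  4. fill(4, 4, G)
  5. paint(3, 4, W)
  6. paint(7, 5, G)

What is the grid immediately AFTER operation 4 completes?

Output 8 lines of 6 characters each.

Answer: GGGGGG
GGGGGG
GGGGGG
GGGGKG
GGGGGG
GGGGGG
GGRRRG
GGRRRG

Derivation:
After op 1 paint(3,4,K):
GGGGGG
GGGGGG
GGGGGG
GGGGKG
GGGGGG
GGGGGG
GGRRRG
GGRRRG
After op 2 paint(4,3,G):
GGGGGG
GGGGGG
GGGGGG
GGGGKG
GGGGGG
GGGGGG
GGRRRG
GGRRRG
After op 3 paint(0,5,G):
GGGGGG
GGGGGG
GGGGGG
GGGGKG
GGGGGG
GGGGGG
GGRRRG
GGRRRG
After op 4 fill(4,4,G) [0 cells changed]:
GGGGGG
GGGGGG
GGGGGG
GGGGKG
GGGGGG
GGGGGG
GGRRRG
GGRRRG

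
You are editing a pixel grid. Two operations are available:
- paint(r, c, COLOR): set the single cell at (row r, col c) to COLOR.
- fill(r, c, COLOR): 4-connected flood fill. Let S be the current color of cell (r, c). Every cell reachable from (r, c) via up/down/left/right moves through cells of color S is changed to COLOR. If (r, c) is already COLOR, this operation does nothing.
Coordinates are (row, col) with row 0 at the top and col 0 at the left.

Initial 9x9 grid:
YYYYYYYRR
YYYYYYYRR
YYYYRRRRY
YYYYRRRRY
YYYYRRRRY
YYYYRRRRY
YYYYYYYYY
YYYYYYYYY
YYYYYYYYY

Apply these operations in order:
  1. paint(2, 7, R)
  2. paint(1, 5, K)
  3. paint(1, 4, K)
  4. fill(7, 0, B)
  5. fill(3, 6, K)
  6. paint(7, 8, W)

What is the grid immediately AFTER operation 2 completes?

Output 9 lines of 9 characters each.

Answer: YYYYYYYRR
YYYYYKYRR
YYYYRRRRY
YYYYRRRRY
YYYYRRRRY
YYYYRRRRY
YYYYYYYYY
YYYYYYYYY
YYYYYYYYY

Derivation:
After op 1 paint(2,7,R):
YYYYYYYRR
YYYYYYYRR
YYYYRRRRY
YYYYRRRRY
YYYYRRRRY
YYYYRRRRY
YYYYYYYYY
YYYYYYYYY
YYYYYYYYY
After op 2 paint(1,5,K):
YYYYYYYRR
YYYYYKYRR
YYYYRRRRY
YYYYRRRRY
YYYYRRRRY
YYYYRRRRY
YYYYYYYYY
YYYYYYYYY
YYYYYYYYY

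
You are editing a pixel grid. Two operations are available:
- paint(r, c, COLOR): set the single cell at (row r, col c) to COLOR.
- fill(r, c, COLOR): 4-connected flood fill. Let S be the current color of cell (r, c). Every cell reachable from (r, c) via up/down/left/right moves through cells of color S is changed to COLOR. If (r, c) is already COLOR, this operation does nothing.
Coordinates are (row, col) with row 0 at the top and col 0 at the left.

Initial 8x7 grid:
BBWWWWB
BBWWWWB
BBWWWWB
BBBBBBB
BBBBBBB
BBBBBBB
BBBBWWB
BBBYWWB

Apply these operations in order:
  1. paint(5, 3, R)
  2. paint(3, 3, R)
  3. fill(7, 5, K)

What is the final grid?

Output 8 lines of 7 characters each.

After op 1 paint(5,3,R):
BBWWWWB
BBWWWWB
BBWWWWB
BBBBBBB
BBBBBBB
BBBRBBB
BBBBWWB
BBBYWWB
After op 2 paint(3,3,R):
BBWWWWB
BBWWWWB
BBWWWWB
BBBRBBB
BBBBBBB
BBBRBBB
BBBBWWB
BBBYWWB
After op 3 fill(7,5,K) [4 cells changed]:
BBWWWWB
BBWWWWB
BBWWWWB
BBBRBBB
BBBBBBB
BBBRBBB
BBBBKKB
BBBYKKB

Answer: BBWWWWB
BBWWWWB
BBWWWWB
BBBRBBB
BBBBBBB
BBBRBBB
BBBBKKB
BBBYKKB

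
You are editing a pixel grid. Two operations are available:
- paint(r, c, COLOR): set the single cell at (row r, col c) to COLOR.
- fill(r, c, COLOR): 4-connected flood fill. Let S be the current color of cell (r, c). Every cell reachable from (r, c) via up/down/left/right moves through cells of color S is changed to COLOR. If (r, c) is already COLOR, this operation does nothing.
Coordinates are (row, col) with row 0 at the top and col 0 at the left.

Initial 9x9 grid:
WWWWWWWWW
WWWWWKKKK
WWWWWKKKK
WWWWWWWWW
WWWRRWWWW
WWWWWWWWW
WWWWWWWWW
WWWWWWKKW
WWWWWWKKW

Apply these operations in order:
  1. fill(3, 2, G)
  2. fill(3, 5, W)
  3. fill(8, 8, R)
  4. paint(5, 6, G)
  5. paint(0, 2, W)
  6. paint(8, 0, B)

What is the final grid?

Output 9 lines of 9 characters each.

After op 1 fill(3,2,G) [67 cells changed]:
GGGGGGGGG
GGGGGKKKK
GGGGGKKKK
GGGGGGGGG
GGGRRGGGG
GGGGGGGGG
GGGGGGGGG
GGGGGGKKG
GGGGGGKKG
After op 2 fill(3,5,W) [67 cells changed]:
WWWWWWWWW
WWWWWKKKK
WWWWWKKKK
WWWWWWWWW
WWWRRWWWW
WWWWWWWWW
WWWWWWWWW
WWWWWWKKW
WWWWWWKKW
After op 3 fill(8,8,R) [67 cells changed]:
RRRRRRRRR
RRRRRKKKK
RRRRRKKKK
RRRRRRRRR
RRRRRRRRR
RRRRRRRRR
RRRRRRRRR
RRRRRRKKR
RRRRRRKKR
After op 4 paint(5,6,G):
RRRRRRRRR
RRRRRKKKK
RRRRRKKKK
RRRRRRRRR
RRRRRRRRR
RRRRRRGRR
RRRRRRRRR
RRRRRRKKR
RRRRRRKKR
After op 5 paint(0,2,W):
RRWRRRRRR
RRRRRKKKK
RRRRRKKKK
RRRRRRRRR
RRRRRRRRR
RRRRRRGRR
RRRRRRRRR
RRRRRRKKR
RRRRRRKKR
After op 6 paint(8,0,B):
RRWRRRRRR
RRRRRKKKK
RRRRRKKKK
RRRRRRRRR
RRRRRRRRR
RRRRRRGRR
RRRRRRRRR
RRRRRRKKR
BRRRRRKKR

Answer: RRWRRRRRR
RRRRRKKKK
RRRRRKKKK
RRRRRRRRR
RRRRRRRRR
RRRRRRGRR
RRRRRRRRR
RRRRRRKKR
BRRRRRKKR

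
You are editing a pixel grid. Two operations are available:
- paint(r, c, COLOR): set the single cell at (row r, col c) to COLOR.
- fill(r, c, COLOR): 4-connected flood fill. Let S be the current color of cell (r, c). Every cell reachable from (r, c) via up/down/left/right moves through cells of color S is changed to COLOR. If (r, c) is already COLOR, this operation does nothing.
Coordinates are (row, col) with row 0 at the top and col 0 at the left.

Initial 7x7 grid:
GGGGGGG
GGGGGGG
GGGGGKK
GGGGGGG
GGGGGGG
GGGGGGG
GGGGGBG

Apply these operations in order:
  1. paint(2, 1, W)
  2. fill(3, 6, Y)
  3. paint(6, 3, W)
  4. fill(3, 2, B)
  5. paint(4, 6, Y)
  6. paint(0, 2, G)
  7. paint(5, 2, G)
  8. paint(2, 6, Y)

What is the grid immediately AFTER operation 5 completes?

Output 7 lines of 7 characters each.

Answer: BBBBBBB
BBBBBBB
BWBBBKK
BBBBBBB
BBBBBBY
BBBBBBB
BBBWBBB

Derivation:
After op 1 paint(2,1,W):
GGGGGGG
GGGGGGG
GWGGGKK
GGGGGGG
GGGGGGG
GGGGGGG
GGGGGBG
After op 2 fill(3,6,Y) [45 cells changed]:
YYYYYYY
YYYYYYY
YWYYYKK
YYYYYYY
YYYYYYY
YYYYYYY
YYYYYBY
After op 3 paint(6,3,W):
YYYYYYY
YYYYYYY
YWYYYKK
YYYYYYY
YYYYYYY
YYYYYYY
YYYWYBY
After op 4 fill(3,2,B) [44 cells changed]:
BBBBBBB
BBBBBBB
BWBBBKK
BBBBBBB
BBBBBBB
BBBBBBB
BBBWBBB
After op 5 paint(4,6,Y):
BBBBBBB
BBBBBBB
BWBBBKK
BBBBBBB
BBBBBBY
BBBBBBB
BBBWBBB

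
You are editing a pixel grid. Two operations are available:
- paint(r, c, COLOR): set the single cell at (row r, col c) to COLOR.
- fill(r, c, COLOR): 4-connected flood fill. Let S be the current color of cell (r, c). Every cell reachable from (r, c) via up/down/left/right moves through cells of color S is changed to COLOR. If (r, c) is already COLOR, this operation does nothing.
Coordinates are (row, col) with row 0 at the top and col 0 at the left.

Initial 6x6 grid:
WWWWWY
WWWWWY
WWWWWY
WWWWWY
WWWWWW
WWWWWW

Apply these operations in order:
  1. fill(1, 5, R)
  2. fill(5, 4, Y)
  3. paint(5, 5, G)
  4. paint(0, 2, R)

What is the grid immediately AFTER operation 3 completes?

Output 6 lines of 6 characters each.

Answer: YYYYYR
YYYYYR
YYYYYR
YYYYYR
YYYYYY
YYYYYG

Derivation:
After op 1 fill(1,5,R) [4 cells changed]:
WWWWWR
WWWWWR
WWWWWR
WWWWWR
WWWWWW
WWWWWW
After op 2 fill(5,4,Y) [32 cells changed]:
YYYYYR
YYYYYR
YYYYYR
YYYYYR
YYYYYY
YYYYYY
After op 3 paint(5,5,G):
YYYYYR
YYYYYR
YYYYYR
YYYYYR
YYYYYY
YYYYYG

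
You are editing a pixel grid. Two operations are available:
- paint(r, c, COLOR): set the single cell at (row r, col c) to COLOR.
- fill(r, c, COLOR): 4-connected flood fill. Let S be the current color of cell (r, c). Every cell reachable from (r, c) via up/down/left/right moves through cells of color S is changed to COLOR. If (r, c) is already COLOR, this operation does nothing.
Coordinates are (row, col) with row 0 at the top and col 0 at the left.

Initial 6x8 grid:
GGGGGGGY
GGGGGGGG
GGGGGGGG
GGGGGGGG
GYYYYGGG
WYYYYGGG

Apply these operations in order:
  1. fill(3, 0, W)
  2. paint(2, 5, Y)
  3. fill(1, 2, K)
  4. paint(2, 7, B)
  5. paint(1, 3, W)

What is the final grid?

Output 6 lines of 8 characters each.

After op 1 fill(3,0,W) [38 cells changed]:
WWWWWWWY
WWWWWWWW
WWWWWWWW
WWWWWWWW
WYYYYWWW
WYYYYWWW
After op 2 paint(2,5,Y):
WWWWWWWY
WWWWWWWW
WWWWWYWW
WWWWWWWW
WYYYYWWW
WYYYYWWW
After op 3 fill(1,2,K) [38 cells changed]:
KKKKKKKY
KKKKKKKK
KKKKKYKK
KKKKKKKK
KYYYYKKK
KYYYYKKK
After op 4 paint(2,7,B):
KKKKKKKY
KKKKKKKK
KKKKKYKB
KKKKKKKK
KYYYYKKK
KYYYYKKK
After op 5 paint(1,3,W):
KKKKKKKY
KKKWKKKK
KKKKKYKB
KKKKKKKK
KYYYYKKK
KYYYYKKK

Answer: KKKKKKKY
KKKWKKKK
KKKKKYKB
KKKKKKKK
KYYYYKKK
KYYYYKKK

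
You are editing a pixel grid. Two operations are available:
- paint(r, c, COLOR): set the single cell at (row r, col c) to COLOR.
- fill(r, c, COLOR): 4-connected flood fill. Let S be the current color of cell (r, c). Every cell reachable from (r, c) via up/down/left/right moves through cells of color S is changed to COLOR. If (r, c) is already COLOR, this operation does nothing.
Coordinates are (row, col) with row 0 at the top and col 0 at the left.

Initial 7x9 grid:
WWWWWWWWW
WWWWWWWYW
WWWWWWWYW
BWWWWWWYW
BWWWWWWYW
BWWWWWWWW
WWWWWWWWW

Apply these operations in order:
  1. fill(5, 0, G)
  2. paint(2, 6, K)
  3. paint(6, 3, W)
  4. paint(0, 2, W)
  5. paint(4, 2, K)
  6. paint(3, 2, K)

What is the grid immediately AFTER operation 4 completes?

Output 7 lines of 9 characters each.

After op 1 fill(5,0,G) [3 cells changed]:
WWWWWWWWW
WWWWWWWYW
WWWWWWWYW
GWWWWWWYW
GWWWWWWYW
GWWWWWWWW
WWWWWWWWW
After op 2 paint(2,6,K):
WWWWWWWWW
WWWWWWWYW
WWWWWWKYW
GWWWWWWYW
GWWWWWWYW
GWWWWWWWW
WWWWWWWWW
After op 3 paint(6,3,W):
WWWWWWWWW
WWWWWWWYW
WWWWWWKYW
GWWWWWWYW
GWWWWWWYW
GWWWWWWWW
WWWWWWWWW
After op 4 paint(0,2,W):
WWWWWWWWW
WWWWWWWYW
WWWWWWKYW
GWWWWWWYW
GWWWWWWYW
GWWWWWWWW
WWWWWWWWW

Answer: WWWWWWWWW
WWWWWWWYW
WWWWWWKYW
GWWWWWWYW
GWWWWWWYW
GWWWWWWWW
WWWWWWWWW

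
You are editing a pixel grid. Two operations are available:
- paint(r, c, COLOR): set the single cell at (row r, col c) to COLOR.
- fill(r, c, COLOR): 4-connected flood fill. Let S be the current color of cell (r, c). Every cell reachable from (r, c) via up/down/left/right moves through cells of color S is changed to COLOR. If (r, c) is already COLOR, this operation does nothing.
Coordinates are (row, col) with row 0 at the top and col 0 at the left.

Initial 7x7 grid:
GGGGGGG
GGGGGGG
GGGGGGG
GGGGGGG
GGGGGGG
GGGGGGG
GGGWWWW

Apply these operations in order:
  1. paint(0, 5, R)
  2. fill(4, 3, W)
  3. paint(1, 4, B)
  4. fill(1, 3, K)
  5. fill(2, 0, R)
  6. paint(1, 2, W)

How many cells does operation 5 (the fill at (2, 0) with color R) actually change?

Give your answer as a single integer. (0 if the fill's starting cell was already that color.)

Answer: 47

Derivation:
After op 1 paint(0,5,R):
GGGGGRG
GGGGGGG
GGGGGGG
GGGGGGG
GGGGGGG
GGGGGGG
GGGWWWW
After op 2 fill(4,3,W) [44 cells changed]:
WWWWWRW
WWWWWWW
WWWWWWW
WWWWWWW
WWWWWWW
WWWWWWW
WWWWWWW
After op 3 paint(1,4,B):
WWWWWRW
WWWWBWW
WWWWWWW
WWWWWWW
WWWWWWW
WWWWWWW
WWWWWWW
After op 4 fill(1,3,K) [47 cells changed]:
KKKKKRK
KKKKBKK
KKKKKKK
KKKKKKK
KKKKKKK
KKKKKKK
KKKKKKK
After op 5 fill(2,0,R) [47 cells changed]:
RRRRRRR
RRRRBRR
RRRRRRR
RRRRRRR
RRRRRRR
RRRRRRR
RRRRRRR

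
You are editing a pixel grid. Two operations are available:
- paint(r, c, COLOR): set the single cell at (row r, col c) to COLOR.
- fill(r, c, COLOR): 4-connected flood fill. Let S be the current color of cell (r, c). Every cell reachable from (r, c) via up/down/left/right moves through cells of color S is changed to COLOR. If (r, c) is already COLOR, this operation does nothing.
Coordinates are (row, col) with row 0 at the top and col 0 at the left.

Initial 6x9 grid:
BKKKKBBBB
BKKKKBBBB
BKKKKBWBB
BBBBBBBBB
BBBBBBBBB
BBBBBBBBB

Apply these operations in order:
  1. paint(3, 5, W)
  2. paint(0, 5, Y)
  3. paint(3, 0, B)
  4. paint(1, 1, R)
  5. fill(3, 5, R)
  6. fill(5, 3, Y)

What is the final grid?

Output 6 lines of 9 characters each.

After op 1 paint(3,5,W):
BKKKKBBBB
BKKKKBBBB
BKKKKBWBB
BBBBBWBBB
BBBBBBBBB
BBBBBBBBB
After op 2 paint(0,5,Y):
BKKKKYBBB
BKKKKBBBB
BKKKKBWBB
BBBBBWBBB
BBBBBBBBB
BBBBBBBBB
After op 3 paint(3,0,B):
BKKKKYBBB
BKKKKBBBB
BKKKKBWBB
BBBBBWBBB
BBBBBBBBB
BBBBBBBBB
After op 4 paint(1,1,R):
BKKKKYBBB
BRKKKBBBB
BKKKKBWBB
BBBBBWBBB
BBBBBBBBB
BBBBBBBBB
After op 5 fill(3,5,R) [1 cells changed]:
BKKKKYBBB
BRKKKBBBB
BKKKKBWBB
BBBBBRBBB
BBBBBBBBB
BBBBBBBBB
After op 6 fill(5,3,Y) [39 cells changed]:
YKKKKYYYY
YRKKKYYYY
YKKKKYWYY
YYYYYRYYY
YYYYYYYYY
YYYYYYYYY

Answer: YKKKKYYYY
YRKKKYYYY
YKKKKYWYY
YYYYYRYYY
YYYYYYYYY
YYYYYYYYY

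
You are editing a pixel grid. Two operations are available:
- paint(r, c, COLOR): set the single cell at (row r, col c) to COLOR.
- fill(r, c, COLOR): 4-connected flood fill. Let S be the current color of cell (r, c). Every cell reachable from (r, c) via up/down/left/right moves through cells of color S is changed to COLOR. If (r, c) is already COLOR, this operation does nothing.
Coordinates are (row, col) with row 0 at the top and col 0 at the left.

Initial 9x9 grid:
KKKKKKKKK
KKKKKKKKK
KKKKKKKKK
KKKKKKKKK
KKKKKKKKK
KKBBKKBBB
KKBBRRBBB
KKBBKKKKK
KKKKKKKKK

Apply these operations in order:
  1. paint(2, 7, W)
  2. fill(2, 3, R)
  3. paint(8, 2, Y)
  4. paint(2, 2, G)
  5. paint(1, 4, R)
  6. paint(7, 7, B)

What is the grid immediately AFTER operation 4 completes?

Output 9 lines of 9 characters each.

Answer: RRRRRRRRR
RRRRRRRRR
RRGRRRRWR
RRRRRRRRR
RRRRRRRRR
RRBBRRBBB
RRBBRRBBB
RRBBRRRRR
RRYRRRRRR

Derivation:
After op 1 paint(2,7,W):
KKKKKKKKK
KKKKKKKKK
KKKKKKKWK
KKKKKKKKK
KKKKKKKKK
KKBBKKBBB
KKBBRRBBB
KKBBKKKKK
KKKKKKKKK
After op 2 fill(2,3,R) [66 cells changed]:
RRRRRRRRR
RRRRRRRRR
RRRRRRRWR
RRRRRRRRR
RRRRRRRRR
RRBBRRBBB
RRBBRRBBB
RRBBRRRRR
RRRRRRRRR
After op 3 paint(8,2,Y):
RRRRRRRRR
RRRRRRRRR
RRRRRRRWR
RRRRRRRRR
RRRRRRRRR
RRBBRRBBB
RRBBRRBBB
RRBBRRRRR
RRYRRRRRR
After op 4 paint(2,2,G):
RRRRRRRRR
RRRRRRRRR
RRGRRRRWR
RRRRRRRRR
RRRRRRRRR
RRBBRRBBB
RRBBRRBBB
RRBBRRRRR
RRYRRRRRR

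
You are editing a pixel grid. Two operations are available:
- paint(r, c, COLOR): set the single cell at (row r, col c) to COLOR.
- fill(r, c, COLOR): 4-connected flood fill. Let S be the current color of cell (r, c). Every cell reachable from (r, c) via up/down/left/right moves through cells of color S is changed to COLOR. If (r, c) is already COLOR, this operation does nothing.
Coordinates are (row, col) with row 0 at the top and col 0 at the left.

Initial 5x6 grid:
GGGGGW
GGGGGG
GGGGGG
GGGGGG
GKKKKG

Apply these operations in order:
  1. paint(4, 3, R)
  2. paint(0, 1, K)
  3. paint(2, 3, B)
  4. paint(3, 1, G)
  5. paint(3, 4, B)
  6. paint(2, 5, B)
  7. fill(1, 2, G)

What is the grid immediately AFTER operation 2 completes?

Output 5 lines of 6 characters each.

After op 1 paint(4,3,R):
GGGGGW
GGGGGG
GGGGGG
GGGGGG
GKKRKG
After op 2 paint(0,1,K):
GKGGGW
GGGGGG
GGGGGG
GGGGGG
GKKRKG

Answer: GKGGGW
GGGGGG
GGGGGG
GGGGGG
GKKRKG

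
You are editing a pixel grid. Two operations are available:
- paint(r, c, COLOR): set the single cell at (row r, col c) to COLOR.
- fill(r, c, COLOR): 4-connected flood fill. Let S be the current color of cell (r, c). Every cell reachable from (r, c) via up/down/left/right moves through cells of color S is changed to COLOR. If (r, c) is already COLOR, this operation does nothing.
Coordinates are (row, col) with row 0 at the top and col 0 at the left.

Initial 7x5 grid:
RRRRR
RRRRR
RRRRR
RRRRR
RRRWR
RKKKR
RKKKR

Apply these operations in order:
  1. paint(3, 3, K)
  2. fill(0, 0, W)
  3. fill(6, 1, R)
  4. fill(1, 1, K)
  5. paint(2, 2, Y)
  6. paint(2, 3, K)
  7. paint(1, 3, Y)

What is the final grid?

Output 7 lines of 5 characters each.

After op 1 paint(3,3,K):
RRRRR
RRRRR
RRRRR
RRRKR
RRRWR
RKKKR
RKKKR
After op 2 fill(0,0,W) [27 cells changed]:
WWWWW
WWWWW
WWWWW
WWWKW
WWWWW
WKKKW
WKKKW
After op 3 fill(6,1,R) [6 cells changed]:
WWWWW
WWWWW
WWWWW
WWWKW
WWWWW
WRRRW
WRRRW
After op 4 fill(1,1,K) [28 cells changed]:
KKKKK
KKKKK
KKKKK
KKKKK
KKKKK
KRRRK
KRRRK
After op 5 paint(2,2,Y):
KKKKK
KKKKK
KKYKK
KKKKK
KKKKK
KRRRK
KRRRK
After op 6 paint(2,3,K):
KKKKK
KKKKK
KKYKK
KKKKK
KKKKK
KRRRK
KRRRK
After op 7 paint(1,3,Y):
KKKKK
KKKYK
KKYKK
KKKKK
KKKKK
KRRRK
KRRRK

Answer: KKKKK
KKKYK
KKYKK
KKKKK
KKKKK
KRRRK
KRRRK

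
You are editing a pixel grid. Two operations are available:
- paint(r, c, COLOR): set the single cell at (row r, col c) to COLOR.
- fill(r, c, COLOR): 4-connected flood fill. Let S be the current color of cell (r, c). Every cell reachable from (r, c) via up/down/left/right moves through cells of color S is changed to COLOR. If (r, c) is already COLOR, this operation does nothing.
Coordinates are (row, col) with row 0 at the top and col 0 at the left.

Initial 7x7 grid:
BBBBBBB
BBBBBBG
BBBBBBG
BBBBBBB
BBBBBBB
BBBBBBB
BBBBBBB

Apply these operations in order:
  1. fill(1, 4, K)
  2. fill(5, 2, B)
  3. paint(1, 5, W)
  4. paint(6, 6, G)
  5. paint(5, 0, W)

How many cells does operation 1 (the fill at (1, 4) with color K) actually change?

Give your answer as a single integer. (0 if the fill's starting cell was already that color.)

Answer: 47

Derivation:
After op 1 fill(1,4,K) [47 cells changed]:
KKKKKKK
KKKKKKG
KKKKKKG
KKKKKKK
KKKKKKK
KKKKKKK
KKKKKKK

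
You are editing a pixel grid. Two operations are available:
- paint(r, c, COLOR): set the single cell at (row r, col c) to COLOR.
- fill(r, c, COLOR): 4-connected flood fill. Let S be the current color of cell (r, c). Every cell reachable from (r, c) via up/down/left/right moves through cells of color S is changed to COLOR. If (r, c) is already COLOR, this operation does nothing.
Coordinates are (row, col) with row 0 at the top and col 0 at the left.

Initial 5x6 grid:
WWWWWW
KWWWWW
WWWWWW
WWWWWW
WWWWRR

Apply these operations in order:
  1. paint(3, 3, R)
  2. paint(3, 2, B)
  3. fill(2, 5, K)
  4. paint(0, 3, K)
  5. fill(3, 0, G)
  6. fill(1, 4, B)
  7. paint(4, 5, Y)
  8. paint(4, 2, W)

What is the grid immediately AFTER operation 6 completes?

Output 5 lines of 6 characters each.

Answer: BBBBBB
BBBBBB
BBBBBB
BBBRBB
BBBBRR

Derivation:
After op 1 paint(3,3,R):
WWWWWW
KWWWWW
WWWWWW
WWWRWW
WWWWRR
After op 2 paint(3,2,B):
WWWWWW
KWWWWW
WWWWWW
WWBRWW
WWWWRR
After op 3 fill(2,5,K) [25 cells changed]:
KKKKKK
KKKKKK
KKKKKK
KKBRKK
KKKKRR
After op 4 paint(0,3,K):
KKKKKK
KKKKKK
KKKKKK
KKBRKK
KKKKRR
After op 5 fill(3,0,G) [26 cells changed]:
GGGGGG
GGGGGG
GGGGGG
GGBRGG
GGGGRR
After op 6 fill(1,4,B) [26 cells changed]:
BBBBBB
BBBBBB
BBBBBB
BBBRBB
BBBBRR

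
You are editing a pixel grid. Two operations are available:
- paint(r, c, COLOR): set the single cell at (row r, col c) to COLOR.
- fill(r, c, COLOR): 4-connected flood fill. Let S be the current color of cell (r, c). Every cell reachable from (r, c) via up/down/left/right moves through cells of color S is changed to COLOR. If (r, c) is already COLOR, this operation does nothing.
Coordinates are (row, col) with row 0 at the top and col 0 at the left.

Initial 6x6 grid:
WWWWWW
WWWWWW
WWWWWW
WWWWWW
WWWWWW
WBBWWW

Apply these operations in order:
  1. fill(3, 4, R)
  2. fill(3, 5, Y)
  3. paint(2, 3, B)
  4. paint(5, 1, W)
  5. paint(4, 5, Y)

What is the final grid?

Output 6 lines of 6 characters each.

After op 1 fill(3,4,R) [34 cells changed]:
RRRRRR
RRRRRR
RRRRRR
RRRRRR
RRRRRR
RBBRRR
After op 2 fill(3,5,Y) [34 cells changed]:
YYYYYY
YYYYYY
YYYYYY
YYYYYY
YYYYYY
YBBYYY
After op 3 paint(2,3,B):
YYYYYY
YYYYYY
YYYBYY
YYYYYY
YYYYYY
YBBYYY
After op 4 paint(5,1,W):
YYYYYY
YYYYYY
YYYBYY
YYYYYY
YYYYYY
YWBYYY
After op 5 paint(4,5,Y):
YYYYYY
YYYYYY
YYYBYY
YYYYYY
YYYYYY
YWBYYY

Answer: YYYYYY
YYYYYY
YYYBYY
YYYYYY
YYYYYY
YWBYYY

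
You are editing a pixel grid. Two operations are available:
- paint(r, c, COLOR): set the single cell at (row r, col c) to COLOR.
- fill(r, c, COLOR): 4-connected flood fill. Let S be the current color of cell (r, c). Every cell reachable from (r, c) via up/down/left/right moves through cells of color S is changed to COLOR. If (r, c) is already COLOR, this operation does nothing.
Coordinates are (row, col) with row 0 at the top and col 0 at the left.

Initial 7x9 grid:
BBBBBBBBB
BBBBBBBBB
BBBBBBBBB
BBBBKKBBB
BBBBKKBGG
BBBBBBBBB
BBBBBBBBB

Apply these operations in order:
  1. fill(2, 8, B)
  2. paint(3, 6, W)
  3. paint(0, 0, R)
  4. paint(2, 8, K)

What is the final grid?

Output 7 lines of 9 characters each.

After op 1 fill(2,8,B) [0 cells changed]:
BBBBBBBBB
BBBBBBBBB
BBBBBBBBB
BBBBKKBBB
BBBBKKBGG
BBBBBBBBB
BBBBBBBBB
After op 2 paint(3,6,W):
BBBBBBBBB
BBBBBBBBB
BBBBBBBBB
BBBBKKWBB
BBBBKKBGG
BBBBBBBBB
BBBBBBBBB
After op 3 paint(0,0,R):
RBBBBBBBB
BBBBBBBBB
BBBBBBBBB
BBBBKKWBB
BBBBKKBGG
BBBBBBBBB
BBBBBBBBB
After op 4 paint(2,8,K):
RBBBBBBBB
BBBBBBBBB
BBBBBBBBK
BBBBKKWBB
BBBBKKBGG
BBBBBBBBB
BBBBBBBBB

Answer: RBBBBBBBB
BBBBBBBBB
BBBBBBBBK
BBBBKKWBB
BBBBKKBGG
BBBBBBBBB
BBBBBBBBB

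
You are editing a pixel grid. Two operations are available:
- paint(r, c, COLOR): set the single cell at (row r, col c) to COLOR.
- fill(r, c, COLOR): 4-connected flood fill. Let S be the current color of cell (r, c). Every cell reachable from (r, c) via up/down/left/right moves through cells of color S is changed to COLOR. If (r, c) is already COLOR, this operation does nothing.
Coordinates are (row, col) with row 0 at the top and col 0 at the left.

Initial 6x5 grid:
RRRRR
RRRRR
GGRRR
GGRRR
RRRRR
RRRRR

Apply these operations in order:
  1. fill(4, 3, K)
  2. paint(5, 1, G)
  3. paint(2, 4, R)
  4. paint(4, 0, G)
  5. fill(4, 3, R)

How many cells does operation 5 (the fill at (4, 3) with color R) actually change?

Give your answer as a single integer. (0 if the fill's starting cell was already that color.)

Answer: 22

Derivation:
After op 1 fill(4,3,K) [26 cells changed]:
KKKKK
KKKKK
GGKKK
GGKKK
KKKKK
KKKKK
After op 2 paint(5,1,G):
KKKKK
KKKKK
GGKKK
GGKKK
KKKKK
KGKKK
After op 3 paint(2,4,R):
KKKKK
KKKKK
GGKKR
GGKKK
KKKKK
KGKKK
After op 4 paint(4,0,G):
KKKKK
KKKKK
GGKKR
GGKKK
GKKKK
KGKKK
After op 5 fill(4,3,R) [22 cells changed]:
RRRRR
RRRRR
GGRRR
GGRRR
GRRRR
KGRRR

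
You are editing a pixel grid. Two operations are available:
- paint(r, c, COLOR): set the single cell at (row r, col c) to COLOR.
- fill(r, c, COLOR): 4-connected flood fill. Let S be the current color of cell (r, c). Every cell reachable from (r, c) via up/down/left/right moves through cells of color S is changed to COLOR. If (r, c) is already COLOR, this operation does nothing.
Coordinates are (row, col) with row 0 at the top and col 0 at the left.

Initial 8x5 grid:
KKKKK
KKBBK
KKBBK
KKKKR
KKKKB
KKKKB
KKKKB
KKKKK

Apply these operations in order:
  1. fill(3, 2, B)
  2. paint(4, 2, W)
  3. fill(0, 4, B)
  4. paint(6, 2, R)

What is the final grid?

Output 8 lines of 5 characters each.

Answer: BBBBB
BBBBB
BBBBB
BBBBR
BBWBB
BBBBB
BBRBB
BBBBB

Derivation:
After op 1 fill(3,2,B) [32 cells changed]:
BBBBB
BBBBB
BBBBB
BBBBR
BBBBB
BBBBB
BBBBB
BBBBB
After op 2 paint(4,2,W):
BBBBB
BBBBB
BBBBB
BBBBR
BBWBB
BBBBB
BBBBB
BBBBB
After op 3 fill(0,4,B) [0 cells changed]:
BBBBB
BBBBB
BBBBB
BBBBR
BBWBB
BBBBB
BBBBB
BBBBB
After op 4 paint(6,2,R):
BBBBB
BBBBB
BBBBB
BBBBR
BBWBB
BBBBB
BBRBB
BBBBB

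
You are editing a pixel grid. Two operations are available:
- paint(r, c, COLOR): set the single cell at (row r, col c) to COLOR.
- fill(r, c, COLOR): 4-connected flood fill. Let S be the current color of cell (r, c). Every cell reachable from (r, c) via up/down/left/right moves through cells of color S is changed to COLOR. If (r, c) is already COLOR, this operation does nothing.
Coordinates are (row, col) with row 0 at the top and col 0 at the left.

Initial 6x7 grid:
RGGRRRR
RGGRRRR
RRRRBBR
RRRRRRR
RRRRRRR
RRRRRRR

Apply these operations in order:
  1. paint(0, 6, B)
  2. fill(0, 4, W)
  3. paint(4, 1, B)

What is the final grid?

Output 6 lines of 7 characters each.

Answer: WGGWWWB
WGGWWWW
WWWWBBW
WWWWWWW
WBWWWWW
WWWWWWW

Derivation:
After op 1 paint(0,6,B):
RGGRRRB
RGGRRRR
RRRRBBR
RRRRRRR
RRRRRRR
RRRRRRR
After op 2 fill(0,4,W) [35 cells changed]:
WGGWWWB
WGGWWWW
WWWWBBW
WWWWWWW
WWWWWWW
WWWWWWW
After op 3 paint(4,1,B):
WGGWWWB
WGGWWWW
WWWWBBW
WWWWWWW
WBWWWWW
WWWWWWW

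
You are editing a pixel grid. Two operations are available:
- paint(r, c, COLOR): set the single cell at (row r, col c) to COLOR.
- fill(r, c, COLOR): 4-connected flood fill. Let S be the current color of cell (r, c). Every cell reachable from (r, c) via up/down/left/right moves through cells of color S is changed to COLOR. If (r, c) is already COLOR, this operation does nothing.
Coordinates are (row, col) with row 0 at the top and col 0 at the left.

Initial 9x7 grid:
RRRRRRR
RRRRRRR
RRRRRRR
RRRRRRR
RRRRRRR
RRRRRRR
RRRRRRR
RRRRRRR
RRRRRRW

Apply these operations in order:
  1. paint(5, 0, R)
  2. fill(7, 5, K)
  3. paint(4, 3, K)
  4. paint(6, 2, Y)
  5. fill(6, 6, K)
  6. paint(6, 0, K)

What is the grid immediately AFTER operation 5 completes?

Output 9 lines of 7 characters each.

After op 1 paint(5,0,R):
RRRRRRR
RRRRRRR
RRRRRRR
RRRRRRR
RRRRRRR
RRRRRRR
RRRRRRR
RRRRRRR
RRRRRRW
After op 2 fill(7,5,K) [62 cells changed]:
KKKKKKK
KKKKKKK
KKKKKKK
KKKKKKK
KKKKKKK
KKKKKKK
KKKKKKK
KKKKKKK
KKKKKKW
After op 3 paint(4,3,K):
KKKKKKK
KKKKKKK
KKKKKKK
KKKKKKK
KKKKKKK
KKKKKKK
KKKKKKK
KKKKKKK
KKKKKKW
After op 4 paint(6,2,Y):
KKKKKKK
KKKKKKK
KKKKKKK
KKKKKKK
KKKKKKK
KKKKKKK
KKYKKKK
KKKKKKK
KKKKKKW
After op 5 fill(6,6,K) [0 cells changed]:
KKKKKKK
KKKKKKK
KKKKKKK
KKKKKKK
KKKKKKK
KKKKKKK
KKYKKKK
KKKKKKK
KKKKKKW

Answer: KKKKKKK
KKKKKKK
KKKKKKK
KKKKKKK
KKKKKKK
KKKKKKK
KKYKKKK
KKKKKKK
KKKKKKW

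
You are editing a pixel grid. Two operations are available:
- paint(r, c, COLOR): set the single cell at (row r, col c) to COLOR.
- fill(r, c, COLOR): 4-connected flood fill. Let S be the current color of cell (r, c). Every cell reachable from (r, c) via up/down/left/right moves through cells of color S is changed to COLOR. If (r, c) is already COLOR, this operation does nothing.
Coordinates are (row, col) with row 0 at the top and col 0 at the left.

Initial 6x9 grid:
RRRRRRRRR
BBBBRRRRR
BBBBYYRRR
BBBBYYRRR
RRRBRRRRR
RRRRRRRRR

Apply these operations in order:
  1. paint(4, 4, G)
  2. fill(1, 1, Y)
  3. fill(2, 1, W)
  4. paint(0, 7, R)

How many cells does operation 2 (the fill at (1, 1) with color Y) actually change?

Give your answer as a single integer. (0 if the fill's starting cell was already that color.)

After op 1 paint(4,4,G):
RRRRRRRRR
BBBBRRRRR
BBBBYYRRR
BBBBYYRRR
RRRBGRRRR
RRRRRRRRR
After op 2 fill(1,1,Y) [13 cells changed]:
RRRRRRRRR
YYYYRRRRR
YYYYYYRRR
YYYYYYRRR
RRRYGRRRR
RRRRRRRRR

Answer: 13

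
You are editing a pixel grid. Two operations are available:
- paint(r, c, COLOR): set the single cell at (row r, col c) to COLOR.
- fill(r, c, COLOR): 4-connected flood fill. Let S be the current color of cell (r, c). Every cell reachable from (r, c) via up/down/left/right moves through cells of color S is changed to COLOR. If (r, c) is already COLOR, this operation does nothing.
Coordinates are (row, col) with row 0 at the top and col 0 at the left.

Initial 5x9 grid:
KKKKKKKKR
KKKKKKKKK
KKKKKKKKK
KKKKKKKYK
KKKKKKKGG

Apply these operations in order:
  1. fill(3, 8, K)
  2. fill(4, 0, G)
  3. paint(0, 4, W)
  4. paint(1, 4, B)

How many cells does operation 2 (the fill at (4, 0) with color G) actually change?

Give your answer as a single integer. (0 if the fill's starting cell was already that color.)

After op 1 fill(3,8,K) [0 cells changed]:
KKKKKKKKR
KKKKKKKKK
KKKKKKKKK
KKKKKKKYK
KKKKKKKGG
After op 2 fill(4,0,G) [41 cells changed]:
GGGGGGGGR
GGGGGGGGG
GGGGGGGGG
GGGGGGGYG
GGGGGGGGG

Answer: 41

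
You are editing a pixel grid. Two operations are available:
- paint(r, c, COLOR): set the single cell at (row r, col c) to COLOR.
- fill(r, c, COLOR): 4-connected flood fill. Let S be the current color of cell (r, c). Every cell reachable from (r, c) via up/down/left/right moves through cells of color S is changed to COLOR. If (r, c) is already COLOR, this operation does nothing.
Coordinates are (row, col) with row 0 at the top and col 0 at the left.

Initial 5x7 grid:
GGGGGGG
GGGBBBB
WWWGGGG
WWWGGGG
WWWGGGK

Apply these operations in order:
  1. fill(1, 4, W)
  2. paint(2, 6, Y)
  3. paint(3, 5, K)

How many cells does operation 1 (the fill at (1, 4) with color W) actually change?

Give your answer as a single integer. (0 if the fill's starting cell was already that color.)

Answer: 4

Derivation:
After op 1 fill(1,4,W) [4 cells changed]:
GGGGGGG
GGGWWWW
WWWGGGG
WWWGGGG
WWWGGGK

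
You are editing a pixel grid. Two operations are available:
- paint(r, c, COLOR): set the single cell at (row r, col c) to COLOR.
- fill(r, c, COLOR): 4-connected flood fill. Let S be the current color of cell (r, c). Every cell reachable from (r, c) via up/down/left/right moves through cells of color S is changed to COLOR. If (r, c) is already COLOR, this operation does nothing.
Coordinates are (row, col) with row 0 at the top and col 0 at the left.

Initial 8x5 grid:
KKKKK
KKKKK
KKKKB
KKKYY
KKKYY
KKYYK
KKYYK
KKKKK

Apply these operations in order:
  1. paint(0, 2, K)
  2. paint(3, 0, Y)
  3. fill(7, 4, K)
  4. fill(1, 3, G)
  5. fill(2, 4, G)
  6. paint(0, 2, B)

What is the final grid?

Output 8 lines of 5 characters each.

After op 1 paint(0,2,K):
KKKKK
KKKKK
KKKKB
KKKYY
KKKYY
KKYYK
KKYYK
KKKKK
After op 2 paint(3,0,Y):
KKKKK
KKKKK
KKKKB
YKKYY
KKKYY
KKYYK
KKYYK
KKKKK
After op 3 fill(7,4,K) [0 cells changed]:
KKKKK
KKKKK
KKKKB
YKKYY
KKKYY
KKYYK
KKYYK
KKKKK
After op 4 fill(1,3,G) [30 cells changed]:
GGGGG
GGGGG
GGGGB
YGGYY
GGGYY
GGYYG
GGYYG
GGGGG
After op 5 fill(2,4,G) [1 cells changed]:
GGGGG
GGGGG
GGGGG
YGGYY
GGGYY
GGYYG
GGYYG
GGGGG
After op 6 paint(0,2,B):
GGBGG
GGGGG
GGGGG
YGGYY
GGGYY
GGYYG
GGYYG
GGGGG

Answer: GGBGG
GGGGG
GGGGG
YGGYY
GGGYY
GGYYG
GGYYG
GGGGG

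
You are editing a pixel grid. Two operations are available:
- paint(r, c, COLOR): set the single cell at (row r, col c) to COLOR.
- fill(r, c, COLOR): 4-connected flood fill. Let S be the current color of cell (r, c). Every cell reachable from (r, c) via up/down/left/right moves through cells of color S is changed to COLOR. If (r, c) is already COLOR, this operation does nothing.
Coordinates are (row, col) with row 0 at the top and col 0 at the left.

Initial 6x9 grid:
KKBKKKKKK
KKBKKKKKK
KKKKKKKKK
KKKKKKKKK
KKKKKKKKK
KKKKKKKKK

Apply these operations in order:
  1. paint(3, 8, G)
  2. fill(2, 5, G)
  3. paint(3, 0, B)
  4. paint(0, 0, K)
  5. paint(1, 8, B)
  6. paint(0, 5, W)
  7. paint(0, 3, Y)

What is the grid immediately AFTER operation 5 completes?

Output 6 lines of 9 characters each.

After op 1 paint(3,8,G):
KKBKKKKKK
KKBKKKKKK
KKKKKKKKK
KKKKKKKKG
KKKKKKKKK
KKKKKKKKK
After op 2 fill(2,5,G) [51 cells changed]:
GGBGGGGGG
GGBGGGGGG
GGGGGGGGG
GGGGGGGGG
GGGGGGGGG
GGGGGGGGG
After op 3 paint(3,0,B):
GGBGGGGGG
GGBGGGGGG
GGGGGGGGG
BGGGGGGGG
GGGGGGGGG
GGGGGGGGG
After op 4 paint(0,0,K):
KGBGGGGGG
GGBGGGGGG
GGGGGGGGG
BGGGGGGGG
GGGGGGGGG
GGGGGGGGG
After op 5 paint(1,8,B):
KGBGGGGGG
GGBGGGGGB
GGGGGGGGG
BGGGGGGGG
GGGGGGGGG
GGGGGGGGG

Answer: KGBGGGGGG
GGBGGGGGB
GGGGGGGGG
BGGGGGGGG
GGGGGGGGG
GGGGGGGGG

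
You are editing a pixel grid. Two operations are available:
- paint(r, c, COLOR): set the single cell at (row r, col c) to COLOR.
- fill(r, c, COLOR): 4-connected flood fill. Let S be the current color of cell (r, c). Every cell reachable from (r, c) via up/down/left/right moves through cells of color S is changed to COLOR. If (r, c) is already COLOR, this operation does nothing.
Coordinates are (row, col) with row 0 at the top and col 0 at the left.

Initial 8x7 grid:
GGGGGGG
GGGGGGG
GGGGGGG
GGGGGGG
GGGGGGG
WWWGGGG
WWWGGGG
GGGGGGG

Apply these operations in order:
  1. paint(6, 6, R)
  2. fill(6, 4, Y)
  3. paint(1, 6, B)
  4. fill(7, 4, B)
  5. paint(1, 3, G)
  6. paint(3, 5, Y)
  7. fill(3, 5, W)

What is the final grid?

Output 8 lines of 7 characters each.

After op 1 paint(6,6,R):
GGGGGGG
GGGGGGG
GGGGGGG
GGGGGGG
GGGGGGG
WWWGGGG
WWWGGGR
GGGGGGG
After op 2 fill(6,4,Y) [49 cells changed]:
YYYYYYY
YYYYYYY
YYYYYYY
YYYYYYY
YYYYYYY
WWWYYYY
WWWYYYR
YYYYYYY
After op 3 paint(1,6,B):
YYYYYYY
YYYYYYB
YYYYYYY
YYYYYYY
YYYYYYY
WWWYYYY
WWWYYYR
YYYYYYY
After op 4 fill(7,4,B) [48 cells changed]:
BBBBBBB
BBBBBBB
BBBBBBB
BBBBBBB
BBBBBBB
WWWBBBB
WWWBBBR
BBBBBBB
After op 5 paint(1,3,G):
BBBBBBB
BBBGBBB
BBBBBBB
BBBBBBB
BBBBBBB
WWWBBBB
WWWBBBR
BBBBBBB
After op 6 paint(3,5,Y):
BBBBBBB
BBBGBBB
BBBBBBB
BBBBBYB
BBBBBBB
WWWBBBB
WWWBBBR
BBBBBBB
After op 7 fill(3,5,W) [1 cells changed]:
BBBBBBB
BBBGBBB
BBBBBBB
BBBBBWB
BBBBBBB
WWWBBBB
WWWBBBR
BBBBBBB

Answer: BBBBBBB
BBBGBBB
BBBBBBB
BBBBBWB
BBBBBBB
WWWBBBB
WWWBBBR
BBBBBBB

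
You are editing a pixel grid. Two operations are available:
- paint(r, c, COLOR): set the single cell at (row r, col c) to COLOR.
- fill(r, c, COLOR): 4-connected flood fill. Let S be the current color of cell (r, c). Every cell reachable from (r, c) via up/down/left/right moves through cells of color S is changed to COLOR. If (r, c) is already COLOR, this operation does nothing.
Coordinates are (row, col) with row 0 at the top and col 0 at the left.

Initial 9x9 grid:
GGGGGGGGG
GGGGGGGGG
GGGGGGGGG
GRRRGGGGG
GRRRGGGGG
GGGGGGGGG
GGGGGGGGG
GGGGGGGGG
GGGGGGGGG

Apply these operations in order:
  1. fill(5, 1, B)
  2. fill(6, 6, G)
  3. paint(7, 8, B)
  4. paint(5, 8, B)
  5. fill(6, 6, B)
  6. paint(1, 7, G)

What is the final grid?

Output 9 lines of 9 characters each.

Answer: BBBBBBBBB
BBBBBBBGB
BBBBBBBBB
BRRRBBBBB
BRRRBBBBB
BBBBBBBBB
BBBBBBBBB
BBBBBBBBB
BBBBBBBBB

Derivation:
After op 1 fill(5,1,B) [75 cells changed]:
BBBBBBBBB
BBBBBBBBB
BBBBBBBBB
BRRRBBBBB
BRRRBBBBB
BBBBBBBBB
BBBBBBBBB
BBBBBBBBB
BBBBBBBBB
After op 2 fill(6,6,G) [75 cells changed]:
GGGGGGGGG
GGGGGGGGG
GGGGGGGGG
GRRRGGGGG
GRRRGGGGG
GGGGGGGGG
GGGGGGGGG
GGGGGGGGG
GGGGGGGGG
After op 3 paint(7,8,B):
GGGGGGGGG
GGGGGGGGG
GGGGGGGGG
GRRRGGGGG
GRRRGGGGG
GGGGGGGGG
GGGGGGGGG
GGGGGGGGB
GGGGGGGGG
After op 4 paint(5,8,B):
GGGGGGGGG
GGGGGGGGG
GGGGGGGGG
GRRRGGGGG
GRRRGGGGG
GGGGGGGGB
GGGGGGGGG
GGGGGGGGB
GGGGGGGGG
After op 5 fill(6,6,B) [73 cells changed]:
BBBBBBBBB
BBBBBBBBB
BBBBBBBBB
BRRRBBBBB
BRRRBBBBB
BBBBBBBBB
BBBBBBBBB
BBBBBBBBB
BBBBBBBBB
After op 6 paint(1,7,G):
BBBBBBBBB
BBBBBBBGB
BBBBBBBBB
BRRRBBBBB
BRRRBBBBB
BBBBBBBBB
BBBBBBBBB
BBBBBBBBB
BBBBBBBBB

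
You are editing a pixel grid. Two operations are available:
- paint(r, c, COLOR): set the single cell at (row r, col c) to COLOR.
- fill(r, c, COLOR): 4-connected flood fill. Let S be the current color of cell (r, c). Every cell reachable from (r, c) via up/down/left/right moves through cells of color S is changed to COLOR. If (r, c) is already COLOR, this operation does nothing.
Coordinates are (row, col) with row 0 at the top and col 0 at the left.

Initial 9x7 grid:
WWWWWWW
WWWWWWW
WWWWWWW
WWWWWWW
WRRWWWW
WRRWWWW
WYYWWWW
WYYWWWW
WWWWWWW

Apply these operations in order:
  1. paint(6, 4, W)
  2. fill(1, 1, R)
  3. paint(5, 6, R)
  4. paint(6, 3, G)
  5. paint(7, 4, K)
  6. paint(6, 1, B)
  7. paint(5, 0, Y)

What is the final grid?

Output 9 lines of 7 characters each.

After op 1 paint(6,4,W):
WWWWWWW
WWWWWWW
WWWWWWW
WWWWWWW
WRRWWWW
WRRWWWW
WYYWWWW
WYYWWWW
WWWWWWW
After op 2 fill(1,1,R) [55 cells changed]:
RRRRRRR
RRRRRRR
RRRRRRR
RRRRRRR
RRRRRRR
RRRRRRR
RYYRRRR
RYYRRRR
RRRRRRR
After op 3 paint(5,6,R):
RRRRRRR
RRRRRRR
RRRRRRR
RRRRRRR
RRRRRRR
RRRRRRR
RYYRRRR
RYYRRRR
RRRRRRR
After op 4 paint(6,3,G):
RRRRRRR
RRRRRRR
RRRRRRR
RRRRRRR
RRRRRRR
RRRRRRR
RYYGRRR
RYYRRRR
RRRRRRR
After op 5 paint(7,4,K):
RRRRRRR
RRRRRRR
RRRRRRR
RRRRRRR
RRRRRRR
RRRRRRR
RYYGRRR
RYYRKRR
RRRRRRR
After op 6 paint(6,1,B):
RRRRRRR
RRRRRRR
RRRRRRR
RRRRRRR
RRRRRRR
RRRRRRR
RBYGRRR
RYYRKRR
RRRRRRR
After op 7 paint(5,0,Y):
RRRRRRR
RRRRRRR
RRRRRRR
RRRRRRR
RRRRRRR
YRRRRRR
RBYGRRR
RYYRKRR
RRRRRRR

Answer: RRRRRRR
RRRRRRR
RRRRRRR
RRRRRRR
RRRRRRR
YRRRRRR
RBYGRRR
RYYRKRR
RRRRRRR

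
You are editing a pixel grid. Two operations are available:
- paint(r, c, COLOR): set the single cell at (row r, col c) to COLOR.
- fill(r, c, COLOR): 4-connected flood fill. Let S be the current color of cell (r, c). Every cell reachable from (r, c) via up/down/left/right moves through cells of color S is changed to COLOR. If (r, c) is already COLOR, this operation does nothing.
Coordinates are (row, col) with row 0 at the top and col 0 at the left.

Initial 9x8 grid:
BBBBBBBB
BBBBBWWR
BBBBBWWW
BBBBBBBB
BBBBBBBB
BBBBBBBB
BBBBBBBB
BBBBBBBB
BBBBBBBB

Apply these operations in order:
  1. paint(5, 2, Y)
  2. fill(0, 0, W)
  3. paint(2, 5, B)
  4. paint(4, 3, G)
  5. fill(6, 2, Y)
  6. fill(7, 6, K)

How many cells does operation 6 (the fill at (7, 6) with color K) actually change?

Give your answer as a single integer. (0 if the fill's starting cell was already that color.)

After op 1 paint(5,2,Y):
BBBBBBBB
BBBBBWWR
BBBBBWWW
BBBBBBBB
BBBBBBBB
BBYBBBBB
BBBBBBBB
BBBBBBBB
BBBBBBBB
After op 2 fill(0,0,W) [65 cells changed]:
WWWWWWWW
WWWWWWWR
WWWWWWWW
WWWWWWWW
WWWWWWWW
WWYWWWWW
WWWWWWWW
WWWWWWWW
WWWWWWWW
After op 3 paint(2,5,B):
WWWWWWWW
WWWWWWWR
WWWWWBWW
WWWWWWWW
WWWWWWWW
WWYWWWWW
WWWWWWWW
WWWWWWWW
WWWWWWWW
After op 4 paint(4,3,G):
WWWWWWWW
WWWWWWWR
WWWWWBWW
WWWWWWWW
WWWGWWWW
WWYWWWWW
WWWWWWWW
WWWWWWWW
WWWWWWWW
After op 5 fill(6,2,Y) [68 cells changed]:
YYYYYYYY
YYYYYYYR
YYYYYBYY
YYYYYYYY
YYYGYYYY
YYYYYYYY
YYYYYYYY
YYYYYYYY
YYYYYYYY
After op 6 fill(7,6,K) [69 cells changed]:
KKKKKKKK
KKKKKKKR
KKKKKBKK
KKKKKKKK
KKKGKKKK
KKKKKKKK
KKKKKKKK
KKKKKKKK
KKKKKKKK

Answer: 69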